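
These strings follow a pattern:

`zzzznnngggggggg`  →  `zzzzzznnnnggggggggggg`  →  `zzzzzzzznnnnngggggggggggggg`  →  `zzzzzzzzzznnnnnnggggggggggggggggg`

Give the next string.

Term n consists of 2n z's, followed by n+1 n's, followed by 3n+2 g's, where the shown terms are n = 2, 3, 4, 5.
Setting n = 6 gives 12, 7, 20 characters in each block.

zzzzzzzzzzzznnnnnnngggggggggggggggggggg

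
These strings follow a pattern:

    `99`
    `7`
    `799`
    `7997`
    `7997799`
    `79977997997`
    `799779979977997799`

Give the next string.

79977997997799779979977997997

This is a Fibonacci-style word recurrence s(k) = s(k−1)·s(k−2): e.g. 7·99 = 799.
The next term joins 799779979977997799 and 79977997997.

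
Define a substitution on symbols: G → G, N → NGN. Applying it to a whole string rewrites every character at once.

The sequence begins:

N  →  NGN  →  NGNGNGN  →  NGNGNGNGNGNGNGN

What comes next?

NGNGNGNGNGNGNGNGNGNGNGNGNGNGNGN

Replace each of the 15 characters of NGNGNGNGNGNGNGN in place — NGN G NGN G NGN G NGN G NGN G NGN G NGN G NGN — and concatenate.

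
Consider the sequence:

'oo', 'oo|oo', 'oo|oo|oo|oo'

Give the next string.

Every step duplicates the string with '|' between the halves.
Doubling oo|oo|oo|oo with '|' between the halves:

oo|oo|oo|oo|oo|oo|oo|oo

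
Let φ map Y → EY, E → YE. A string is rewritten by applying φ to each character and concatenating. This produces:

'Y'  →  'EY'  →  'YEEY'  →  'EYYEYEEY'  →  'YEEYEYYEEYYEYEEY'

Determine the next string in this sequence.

EYYEYEEYYEEYEYYEYEEYEYYEEYYEYEEY

φ(YEEYEYYEEYYEYEEY) expands symbol-by-symbol to EY YE YE EY YE EY EY YE YE EY EY YE EY YE YE EY; joining the 16 pieces gives the next term.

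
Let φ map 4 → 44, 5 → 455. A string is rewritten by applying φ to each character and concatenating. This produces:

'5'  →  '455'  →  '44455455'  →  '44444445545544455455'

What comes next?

Applying the rule to each of the 20 symbols of 44444445545544455455 gives the pieces 44 44 44 44 44 44 44 455 455 44 455 455 44 44 44 455 455 44 455 455, which concatenate to the answer.

444444444444444554554445545544444445545544455455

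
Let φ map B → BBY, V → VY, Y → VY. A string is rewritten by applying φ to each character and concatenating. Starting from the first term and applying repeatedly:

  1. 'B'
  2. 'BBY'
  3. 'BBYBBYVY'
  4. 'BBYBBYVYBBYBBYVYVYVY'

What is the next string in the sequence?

Replace each of the 20 characters of BBYBBYVYBBYBBYVYVYVY in place — BBY BBY VY BBY BBY VY VY VY BBY BBY VY BBY BBY VY VY VY VY VY VY VY — and concatenate.

BBYBBYVYBBYBBYVYVYVYBBYBBYVYBBYBBYVYVYVYVYVYVYVY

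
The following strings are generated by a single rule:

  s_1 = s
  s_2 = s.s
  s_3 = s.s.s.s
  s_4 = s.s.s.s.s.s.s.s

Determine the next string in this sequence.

s.s.s.s.s.s.s.s.s.s.s.s.s.s.s.s

s(k+1) = s(k)·.·s(k) — each term doubles the last with '.' between the halves.
So the next term is two copies of s.s.s.s.s.s.s.s with '.' between the halves.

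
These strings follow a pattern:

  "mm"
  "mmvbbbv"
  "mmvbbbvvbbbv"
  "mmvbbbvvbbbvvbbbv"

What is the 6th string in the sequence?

mmvbbbvvbbbvvbbbvvbbbvvbbbv

Every step adds vbbbv to the end: s(k+1) = s(k)·vbbbv.
From mmvbbbvvbbbvvbbbv, 2 further steps: mmvbbbvvbbbvvbbbv → mmvbbbvvbbbvvbbbvvbbbv → (answer).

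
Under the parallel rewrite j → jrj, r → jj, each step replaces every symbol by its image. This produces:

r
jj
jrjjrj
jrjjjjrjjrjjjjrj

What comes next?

φ(jrjjjjrjjrjjjjrj) expands symbol-by-symbol to jrj jj jrj jrj jrj jrj jj jrj jrj jj jrj jrj jrj jrj jj jrj; joining the 16 pieces gives the next term.

jrjjjjrjjrjjrjjrjjjjrjjrjjjjrjjrjjrjjrjjjjrj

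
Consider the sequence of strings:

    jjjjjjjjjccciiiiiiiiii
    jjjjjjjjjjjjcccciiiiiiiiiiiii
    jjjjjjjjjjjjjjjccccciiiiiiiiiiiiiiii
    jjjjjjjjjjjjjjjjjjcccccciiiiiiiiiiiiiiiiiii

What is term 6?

The n-th term is 3n j's then n c's then 3n+1 i's, where the shown terms are n = 3, 4, 5, 6.
For term 6, n = 8, so the run lengths are 24, 8, 25.

jjjjjjjjjjjjjjjjjjjjjjjjcccccccciiiiiiiiiiiiiiiiiiiiiiiii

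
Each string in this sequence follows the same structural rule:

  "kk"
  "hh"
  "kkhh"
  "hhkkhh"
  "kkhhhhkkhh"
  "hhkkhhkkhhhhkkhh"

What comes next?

From term 3 onward, concatenate the second-to-last term with the last: kk·hh = kkhh, hh·kkhh = hhkkhh, …
The next term joins kkhhhhkkhh and hhkkhhkkhhhhkkhh.

kkhhhhkkhhhhkkhhkkhhhhkkhh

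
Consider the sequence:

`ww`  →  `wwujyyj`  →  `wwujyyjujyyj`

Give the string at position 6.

wwujyyjujyyjujyyjujyyjujyyj

Every step adds ujyyj to the end: s(k+1) = s(k)·ujyyj.
From wwujyyjujyyj, 3 further steps: wwujyyjujyyj → wwujyyjujyyjujyyj → wwujyyjujyyjujyyjujyyj → (answer).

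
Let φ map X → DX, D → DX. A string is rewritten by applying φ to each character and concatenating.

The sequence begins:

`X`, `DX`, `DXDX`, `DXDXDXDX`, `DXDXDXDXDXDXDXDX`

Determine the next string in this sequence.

φ(DXDXDXDXDXDXDXDX) expands symbol-by-symbol to DX DX DX DX DX DX DX DX DX DX DX DX DX DX DX DX; joining the 16 pieces gives the next term.

DXDXDXDXDXDXDXDXDXDXDXDXDXDXDXDX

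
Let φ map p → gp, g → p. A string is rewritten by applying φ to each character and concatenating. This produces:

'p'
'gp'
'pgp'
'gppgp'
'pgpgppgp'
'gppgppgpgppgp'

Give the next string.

φ(gppgppgpgppgp) expands symbol-by-symbol to p gp gp p gp gp p gp p gp gp p gp; joining the 13 pieces gives the next term.

pgpgppgpgppgppgpgppgp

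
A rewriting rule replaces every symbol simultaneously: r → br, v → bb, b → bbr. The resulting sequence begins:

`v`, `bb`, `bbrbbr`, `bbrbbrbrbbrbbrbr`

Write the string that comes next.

Rewriting the 16 symbols of bbrbbrbrbbrbbrbr one by one yields bbr bbr br bbr bbr br bbr br bbr bbr br bbr bbr br bbr br; concatenated:

bbrbbrbrbbrbbrbrbbrbrbbrbbrbrbbrbbrbrbbrbr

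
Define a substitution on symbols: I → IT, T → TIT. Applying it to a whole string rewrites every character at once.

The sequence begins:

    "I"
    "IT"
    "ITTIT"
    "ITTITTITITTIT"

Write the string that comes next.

Replace each of the 13 characters of ITTITTITITTIT in place — IT TIT TIT IT TIT TIT IT TIT IT TIT TIT IT TIT — and concatenate.

ITTITTITITTITTITITTITITTITTITITTIT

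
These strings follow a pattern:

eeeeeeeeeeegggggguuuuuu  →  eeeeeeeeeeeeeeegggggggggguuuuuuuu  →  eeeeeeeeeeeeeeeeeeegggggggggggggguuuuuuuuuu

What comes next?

eeeeeeeeeeeeeeeeeeeeeeegggggggggggggggggguuuuuuuuuuuu

The n-th term is 4n+3 e's then 4n-2 g's then 2n+2 u's, where the shown terms are n = 2, 3, 4.
Setting n = 5 gives 23, 18, 12 characters in each block.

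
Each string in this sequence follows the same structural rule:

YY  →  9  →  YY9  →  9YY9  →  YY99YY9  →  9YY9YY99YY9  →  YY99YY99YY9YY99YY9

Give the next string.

This is a Fibonacci-style word recurrence s(k) = s(k−2)·s(k−1): e.g. YY·9 = YY9.
Continuing: 9YY9YY99YY9 · YY99YY99YY9YY99YY9 gives term 8.

9YY9YY99YY9YY99YY99YY9YY99YY9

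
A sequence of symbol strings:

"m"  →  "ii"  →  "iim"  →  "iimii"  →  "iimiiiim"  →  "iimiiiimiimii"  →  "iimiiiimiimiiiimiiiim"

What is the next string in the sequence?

Each term (from the third on) is the previous term followed by the one before it: term 3 = ii·m = iim.
So term 8 is iimiiiimiimiiiimiiiim·iimiiiimiimii.

iimiiiimiimiiiimiiiimiimiiiimiimii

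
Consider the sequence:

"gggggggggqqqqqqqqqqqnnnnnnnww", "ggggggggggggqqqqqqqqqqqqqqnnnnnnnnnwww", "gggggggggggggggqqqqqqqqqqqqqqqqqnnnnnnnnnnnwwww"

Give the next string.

The n-th term is 3n g's then 3n+2 q's then 2n+1 n's then n-1 w's, where the shown terms are n = 3, 4, 5.
For the next term, n = 6, so the run lengths are 18, 20, 13, 5.

ggggggggggggggggggqqqqqqqqqqqqqqqqqqqqnnnnnnnnnnnnnwwwww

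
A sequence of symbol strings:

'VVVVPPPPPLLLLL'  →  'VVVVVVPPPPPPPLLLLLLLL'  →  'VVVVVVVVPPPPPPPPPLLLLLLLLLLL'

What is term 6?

The n-th term is 2n V's then 2n+1 P's then 3n-1 L's, where the shown terms are n = 2, 3, 4.
Setting n = 7 gives 14, 15, 20 characters in each block.

VVVVVVVVVVVVVVPPPPPPPPPPPPPPPLLLLLLLLLLLLLLLLLLLL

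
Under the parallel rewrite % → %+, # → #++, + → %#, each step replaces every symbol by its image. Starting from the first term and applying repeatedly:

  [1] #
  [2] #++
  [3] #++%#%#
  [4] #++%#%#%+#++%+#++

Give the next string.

#++%#%#%+#++%+#++%+%##++%#%#%+%##++%#%#

Applying the rule to each of the 17 symbols of #++%#%#%+#++%+#++ gives the pieces #++ %# %# %+ #++ %+ #++ %+ %# #++ %# %# %+ %# #++ %# %#, which concatenate to the answer.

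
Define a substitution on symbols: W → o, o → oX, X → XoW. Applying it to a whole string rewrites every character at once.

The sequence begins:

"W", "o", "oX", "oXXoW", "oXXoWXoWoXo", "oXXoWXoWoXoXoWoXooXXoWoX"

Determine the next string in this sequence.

Replace each of the 24 characters of oXXoWXoWoXoXoWoXooXXoWoX in place — oX XoW XoW oX o XoW oX o oX XoW oX XoW oX o oX XoW oX oX XoW XoW oX o oX XoW — and concatenate.

oXXoWXoWoXoXoWoXooXXoWoXXoWoXooXXoWoXoXXoWXoWoXooXXoW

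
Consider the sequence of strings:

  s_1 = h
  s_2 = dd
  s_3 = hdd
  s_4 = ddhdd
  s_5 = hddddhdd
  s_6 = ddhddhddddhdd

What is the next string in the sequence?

hddddhddddhddhddddhdd

From term 3 onward, concatenate the second-to-last term with the last: h·dd = hdd, dd·hdd = ddhdd, …
Continuing: hddddhdd · ddhddhddddhdd gives term 7.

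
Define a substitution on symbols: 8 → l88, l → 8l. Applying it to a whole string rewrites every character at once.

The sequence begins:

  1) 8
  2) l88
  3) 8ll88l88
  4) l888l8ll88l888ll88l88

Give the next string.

8ll88l88l888ll888l8ll88l888ll88l88l888l8ll88l888ll88l88

Replace each of the 21 characters of l888l8ll88l888ll88l88 in place — 8l l88 l88 l88 8l l88 8l 8l l88 l88 8l l88 l88 l88 8l 8l l88 l88 8l l88 l88 — and concatenate.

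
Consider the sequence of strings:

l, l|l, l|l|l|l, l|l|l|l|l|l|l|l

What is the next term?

Each string is two copies of the previous one joined by '|'.
Doubling l|l|l|l|l|l|l|l with '|' between the halves:

l|l|l|l|l|l|l|l|l|l|l|l|l|l|l|l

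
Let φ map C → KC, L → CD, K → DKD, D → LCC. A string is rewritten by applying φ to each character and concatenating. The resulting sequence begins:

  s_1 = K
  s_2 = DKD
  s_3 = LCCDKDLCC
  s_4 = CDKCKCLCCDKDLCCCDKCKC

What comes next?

φ(CDKCKCLCCDKDLCCCDKCKC) expands symbol-by-symbol to KC LCC DKD KC DKD KC CD KC KC LCC DKD LCC CD KC KC KC LCC DKD KC DKD KC; joining the 21 pieces gives the next term.

KCLCCDKDKCDKDKCCDKCKCLCCDKDLCCCDKCKCKCLCCDKDKCDKDKC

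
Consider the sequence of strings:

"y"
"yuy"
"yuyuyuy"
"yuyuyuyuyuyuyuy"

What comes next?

Each string is two copies of the previous one joined by 'u'.
One more doubling of yuyuyuyuyuyuyuy gives the answer.

yuyuyuyuyuyuyuyuyuyuyuyuyuyuyuy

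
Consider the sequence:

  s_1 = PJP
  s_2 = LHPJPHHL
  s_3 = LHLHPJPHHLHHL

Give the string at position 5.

LHLHLHLHPJPHHLHHLHHLHHL

Every step adds LH to the front and HHL to the end of the previous string.
From LHLHPJPHHLHHL, 2 further steps: LHLHPJPHHLHHL → LHLHLHPJPHHLHHLHHL → (answer).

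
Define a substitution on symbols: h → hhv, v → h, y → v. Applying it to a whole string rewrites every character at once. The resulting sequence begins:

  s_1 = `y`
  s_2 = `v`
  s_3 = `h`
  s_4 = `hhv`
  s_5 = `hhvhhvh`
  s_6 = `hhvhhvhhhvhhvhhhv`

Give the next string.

hhvhhvhhhvhhvhhhvhhvhhvhhhvhhvhhhvhhvhhvh

φ(hhvhhvhhhvhhvhhhv) expands symbol-by-symbol to hhv hhv h hhv hhv h hhv hhv hhv h hhv hhv h hhv hhv hhv h; joining the 17 pieces gives the next term.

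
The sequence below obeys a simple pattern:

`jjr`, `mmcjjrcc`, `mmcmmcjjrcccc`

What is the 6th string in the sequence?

s(k+1) = mmc·s(k)·cc, so each term gains mmc as a prefix and cc as a suffix.
From mmcmmcjjrcccc, 3 further steps: mmcmmcjjrcccc → mmcmmcmmcjjrcccccc → mmcmmcmmcmmcjjrcccccccc → (answer).

mmcmmcmmcmmcmmcjjrcccccccccc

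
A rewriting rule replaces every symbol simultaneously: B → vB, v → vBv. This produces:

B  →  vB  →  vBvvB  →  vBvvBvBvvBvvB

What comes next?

φ(vBvvBvBvvBvvB) expands symbol-by-symbol to vBv vB vBv vBv vB vBv vB vBv vBv vB vBv vBv vB; joining the 13 pieces gives the next term.

vBvvBvBvvBvvBvBvvBvBvvBvvBvBvvBvvB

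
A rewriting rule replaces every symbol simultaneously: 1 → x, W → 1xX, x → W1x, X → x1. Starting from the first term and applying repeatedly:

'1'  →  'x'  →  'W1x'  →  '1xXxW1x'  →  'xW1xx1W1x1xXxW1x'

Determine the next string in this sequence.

Rewriting the 16 symbols of xW1xx1W1x1xXxW1x one by one yields W1x 1xX x W1x W1x x 1xX x W1x x W1x x1 W1x 1xX x W1x; concatenated:

W1x1xXxW1xW1xx1xXxW1xxW1xx1W1x1xXxW1x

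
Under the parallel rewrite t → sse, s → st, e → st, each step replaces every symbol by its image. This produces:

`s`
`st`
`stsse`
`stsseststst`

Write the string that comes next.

Expanding stsseststst: s→st, t→sse, s→st, s→st, e→st, s→st, t→sse, s→st, t→sse, s→st, t→sse. Concatenated: st sse st st st st sse st sse st sse.

stsseststststssestssestsse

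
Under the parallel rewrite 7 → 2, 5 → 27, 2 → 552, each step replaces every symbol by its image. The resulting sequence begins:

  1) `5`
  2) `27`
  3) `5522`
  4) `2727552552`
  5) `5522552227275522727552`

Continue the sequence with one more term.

Rewriting the 22 symbols of 5522552227275522727552 one by one yields 27 27 552 552 27 27 552 552 552 2 552 2 27 27 552 552 2 552 2 27 27 552; concatenated:

27275525522727552552552255222727552552255222727552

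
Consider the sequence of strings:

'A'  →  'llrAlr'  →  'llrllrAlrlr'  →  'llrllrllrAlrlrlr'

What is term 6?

Every step adds llr to the front and lr to the end of the previous string.
From llrllrllrAlrlrlr, 2 further steps: llrllrllrAlrlrlr → llrllrllrllrAlrlrlrlr → (answer).

llrllrllrllrllrAlrlrlrlrlr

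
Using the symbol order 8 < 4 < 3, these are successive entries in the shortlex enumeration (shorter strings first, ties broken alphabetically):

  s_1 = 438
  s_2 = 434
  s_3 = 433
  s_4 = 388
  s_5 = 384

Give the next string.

Find the rightmost character of 384 below 3, bump it to the next letter, and reset everything to its right to 8.

383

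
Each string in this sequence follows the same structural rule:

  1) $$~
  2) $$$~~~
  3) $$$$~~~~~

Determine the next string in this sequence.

$$$$$~~~~~~~

Reading off run lengths: $ runs 2, 3, 4; ~ runs 1, 3, 5 — each is linear in n (n = 1, 2, …).
Setting n = 4 gives 5, 7 characters in each block.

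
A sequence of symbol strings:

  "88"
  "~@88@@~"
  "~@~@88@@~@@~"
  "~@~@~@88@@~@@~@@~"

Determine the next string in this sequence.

Each term wraps the previous one in ~@ on the left and @@~ on the right.
So the next term is ~@·~@~@~@88@@~@@~@@~·@@~.

~@~@~@~@88@@~@@~@@~@@~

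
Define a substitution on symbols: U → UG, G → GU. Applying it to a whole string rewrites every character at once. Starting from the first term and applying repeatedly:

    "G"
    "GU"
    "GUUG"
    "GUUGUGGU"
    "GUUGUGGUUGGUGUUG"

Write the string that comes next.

Applying the rule to each of the 16 symbols of GUUGUGGUUGGUGUUG gives the pieces GU UG UG GU UG GU GU UG UG GU GU UG GU UG UG GU, which concatenate to the answer.

GUUGUGGUUGGUGUUGUGGUGUUGGUUGUGGU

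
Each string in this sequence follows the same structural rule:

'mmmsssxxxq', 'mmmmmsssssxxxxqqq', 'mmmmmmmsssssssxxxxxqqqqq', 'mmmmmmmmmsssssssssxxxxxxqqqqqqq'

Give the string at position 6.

mmmmmmmmmmmmmsssssssssssssxxxxxxxxqqqqqqqqqqq

Each string has the form m^{2n+1} s^{2n+1} x^{n+2} q^{2n-1} (n = 1, 2, …).
At n = 6 the blocks have lengths 13, 13, 8, 11.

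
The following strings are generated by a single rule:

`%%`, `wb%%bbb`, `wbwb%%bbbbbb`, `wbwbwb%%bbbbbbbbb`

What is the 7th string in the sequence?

Each term wraps the previous one in wb on the left and bbb on the right.
From wbwbwb%%bbbbbbbbb, 3 further steps: wbwbwb%%bbbbbbbbb → wbwbwbwb%%bbbbbbbbbbbb → wbwbwbwbwb%%bbbbbbbbbbbbbbb → (answer).

wbwbwbwbwbwb%%bbbbbbbbbbbbbbbbbb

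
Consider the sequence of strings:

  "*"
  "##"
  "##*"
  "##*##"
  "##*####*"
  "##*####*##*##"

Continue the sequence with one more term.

This is a Fibonacci-style word recurrence s(k) = s(k−1)·s(k−2): e.g. ##·* = ##*.
So term 7 is ##*####*##*##·##*####*.

##*####*##*####*####*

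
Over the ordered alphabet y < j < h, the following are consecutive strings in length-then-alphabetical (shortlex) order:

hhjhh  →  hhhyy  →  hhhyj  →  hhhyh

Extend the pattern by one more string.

The successor of hhhyh increments the rightmost position that isn't already h and resets every position after it to y.

hhhjy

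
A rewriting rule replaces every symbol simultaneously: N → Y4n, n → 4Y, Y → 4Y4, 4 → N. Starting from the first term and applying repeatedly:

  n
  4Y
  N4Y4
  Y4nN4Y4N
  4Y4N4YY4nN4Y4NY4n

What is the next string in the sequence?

N4Y4NY4nN4Y44Y4N4YY4nN4Y4NY4n4Y4N4Y

φ(4Y4N4YY4nN4Y4NY4n) expands symbol-by-symbol to N 4Y4 N Y4n N 4Y4 4Y4 N 4Y Y4n N 4Y4 N Y4n 4Y4 N 4Y; joining the 17 pieces gives the next term.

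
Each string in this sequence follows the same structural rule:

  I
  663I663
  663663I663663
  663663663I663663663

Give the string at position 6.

Every step adds 663 to the front and 663 to the end of the previous string.
From 663663663I663663663, 2 further steps: 663663663I663663663 → 663663663663I663663663663 → (answer).

663663663663663I663663663663663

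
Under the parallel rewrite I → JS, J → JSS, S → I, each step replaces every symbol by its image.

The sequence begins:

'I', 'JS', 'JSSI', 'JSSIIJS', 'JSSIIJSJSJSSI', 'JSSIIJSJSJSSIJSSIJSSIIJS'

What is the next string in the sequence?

JSSIIJSJSJSSIJSSIJSSIIJSJSSIIJSJSSIIJSJSJSSI

Applying the rule to each of the 24 symbols of JSSIIJSJSJSSIJSSIJSSIIJS gives the pieces JSS I I JS JS JSS I JSS I JSS I I JS JSS I I JS JSS I I JS JS JSS I, which concatenate to the answer.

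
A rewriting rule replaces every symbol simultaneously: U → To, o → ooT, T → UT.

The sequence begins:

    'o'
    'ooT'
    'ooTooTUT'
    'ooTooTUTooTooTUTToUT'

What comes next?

ooTooTUTooTooTUTToUTooTooTUTooTooTUTToUTUTooTToUT

Replace each of the 20 characters of ooTooTUTooTooTUTToUT in place — ooT ooT UT ooT ooT UT To UT ooT ooT UT ooT ooT UT To UT UT ooT To UT — and concatenate.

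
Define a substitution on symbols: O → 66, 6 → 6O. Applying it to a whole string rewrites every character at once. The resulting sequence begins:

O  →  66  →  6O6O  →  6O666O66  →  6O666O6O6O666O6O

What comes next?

Replace each of the 16 characters of 6O666O6O6O666O6O in place — 6O 66 6O 6O 6O 66 6O 66 6O 66 6O 6O 6O 66 6O 66 — and concatenate.

6O666O6O6O666O666O666O6O6O666O66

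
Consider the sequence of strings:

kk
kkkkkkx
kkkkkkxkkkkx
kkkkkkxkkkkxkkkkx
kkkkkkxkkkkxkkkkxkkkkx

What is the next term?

Each term is the previous one with kkkkx appended.
Applying this once more to kkkkkkxkkkkxkkkkxkkkkx:

kkkkkkxkkkkxkkkkxkkkkxkkkkx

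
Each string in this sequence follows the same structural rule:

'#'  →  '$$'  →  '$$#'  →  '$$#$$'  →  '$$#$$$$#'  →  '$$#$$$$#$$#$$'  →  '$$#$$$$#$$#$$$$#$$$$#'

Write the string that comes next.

From term 3 onward, concatenate the last term with the second-to-last: $$·# = $$#, $$#·$$ = $$#$$, …
Continuing: $$#$$$$#$$#$$$$#$$$$# · $$#$$$$#$$#$$ gives term 8.

$$#$$$$#$$#$$$$#$$$$#$$#$$$$#$$#$$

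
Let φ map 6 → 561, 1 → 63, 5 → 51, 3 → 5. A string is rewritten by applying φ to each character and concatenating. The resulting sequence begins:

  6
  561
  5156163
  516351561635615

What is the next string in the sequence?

Rewriting the 15 symbols of 516351561635615 one by one yields 51 63 561 5 51 63 51 561 63 561 5 51 561 63 51; concatenated:

51635615516351561635615515616351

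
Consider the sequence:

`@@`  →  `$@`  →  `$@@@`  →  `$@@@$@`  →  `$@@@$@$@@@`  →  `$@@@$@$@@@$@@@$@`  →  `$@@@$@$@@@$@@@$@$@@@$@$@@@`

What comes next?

Each term (from the third on) is the previous term followed by the one before it: term 3 = $@·@@ = $@@@.
So term 8 is $@@@$@$@@@$@@@$@$@@@$@$@@@·$@@@$@$@@@$@@@$@.

$@@@$@$@@@$@@@$@$@@@$@$@@@$@@@$@$@@@$@@@$@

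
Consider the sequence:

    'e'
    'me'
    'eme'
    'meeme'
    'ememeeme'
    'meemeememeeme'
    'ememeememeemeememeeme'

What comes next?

meemeememeemeememeememeemeememeeme

This is a Fibonacci-style word recurrence s(k) = s(k−2)·s(k−1): e.g. e·me = eme.
So term 8 is meemeememeeme·ememeememeemeememeeme.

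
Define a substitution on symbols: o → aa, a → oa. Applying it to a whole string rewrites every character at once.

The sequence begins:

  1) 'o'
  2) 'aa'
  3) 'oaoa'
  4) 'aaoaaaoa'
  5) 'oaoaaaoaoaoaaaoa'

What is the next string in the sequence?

Replace each of the 16 characters of oaoaaaoaoaoaaaoa in place — aa oa aa oa oa oa aa oa aa oa aa oa oa oa aa oa — and concatenate.

aaoaaaoaoaoaaaoaaaoaaaoaoaoaaaoa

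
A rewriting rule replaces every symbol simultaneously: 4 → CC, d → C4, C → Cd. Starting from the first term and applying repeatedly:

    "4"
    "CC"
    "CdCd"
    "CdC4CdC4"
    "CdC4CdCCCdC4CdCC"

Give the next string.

Applying the rule to each of the 16 symbols of CdC4CdCCCdC4CdCC gives the pieces Cd C4 Cd CC Cd C4 Cd Cd Cd C4 Cd CC Cd C4 Cd Cd, which concatenate to the answer.

CdC4CdCCCdC4CdCdCdC4CdCCCdC4CdCd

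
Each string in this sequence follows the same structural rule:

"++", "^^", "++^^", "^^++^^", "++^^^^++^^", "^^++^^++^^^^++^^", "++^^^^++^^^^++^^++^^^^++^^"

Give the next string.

Each term (from the third on) is the two preceding terms concatenated in order: term 3 = ++·^^ = ++^^.
So term 8 is ^^++^^++^^^^++^^·++^^^^++^^^^++^^++^^^^++^^.

^^++^^++^^^^++^^++^^^^++^^^^++^^++^^^^++^^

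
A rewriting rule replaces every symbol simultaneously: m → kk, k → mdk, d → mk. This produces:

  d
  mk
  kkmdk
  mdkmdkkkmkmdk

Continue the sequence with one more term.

Rewriting the 13 symbols of mdkmdkkkmkmdk one by one yields kk mk mdk kk mk mdk mdk mdk kk mdk kk mk mdk; concatenated:

kkmkmdkkkmkmdkmdkmdkkkmdkkkmkmdk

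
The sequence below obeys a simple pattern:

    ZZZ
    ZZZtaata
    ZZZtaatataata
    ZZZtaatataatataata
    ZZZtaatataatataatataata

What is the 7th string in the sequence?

The strings grow by a fixed suffix taata each time.
From ZZZtaatataatataatataata, 2 further steps: ZZZtaatataatataatataata → ZZZtaatataatataatataatataata → (answer).

ZZZtaatataatataatataatataatataata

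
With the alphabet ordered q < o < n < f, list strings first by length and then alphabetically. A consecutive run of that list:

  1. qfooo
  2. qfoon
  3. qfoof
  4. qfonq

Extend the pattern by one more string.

Treat qfonq as a base-4 numeral over the given alphabet and add one, carrying through any trailing f's.

qfono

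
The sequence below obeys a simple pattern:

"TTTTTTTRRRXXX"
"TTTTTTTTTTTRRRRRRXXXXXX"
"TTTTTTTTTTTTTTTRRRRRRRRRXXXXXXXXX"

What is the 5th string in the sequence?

TTTTTTTTTTTTTTTTTTTTTTTRRRRRRRRRRRRRRRXXXXXXXXXXXXXXX

Reading off run lengths: T runs 7, 11, 15; R runs 3, 6, 9; X runs 3, 6, 9 — each is linear in n (n = 1, 2, …).
At n = 5 the blocks have lengths 23, 15, 15.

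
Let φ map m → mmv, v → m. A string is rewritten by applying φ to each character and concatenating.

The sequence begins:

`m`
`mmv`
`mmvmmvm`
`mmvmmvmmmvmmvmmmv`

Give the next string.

Rewriting the 17 symbols of mmvmmvmmmvmmvmmmv one by one yields mmv mmv m mmv mmv m mmv mmv mmv m mmv mmv m mmv mmv mmv m; concatenated:

mmvmmvmmmvmmvmmmvmmvmmvmmmvmmvmmmvmmvmmvm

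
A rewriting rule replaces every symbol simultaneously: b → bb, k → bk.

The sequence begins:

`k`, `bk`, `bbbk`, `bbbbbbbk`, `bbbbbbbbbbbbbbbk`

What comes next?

Rewriting the 16 symbols of bbbbbbbbbbbbbbbk one by one yields bb bb bb bb bb bb bb bb bb bb bb bb bb bb bb bk; concatenated:

bbbbbbbbbbbbbbbbbbbbbbbbbbbbbbbk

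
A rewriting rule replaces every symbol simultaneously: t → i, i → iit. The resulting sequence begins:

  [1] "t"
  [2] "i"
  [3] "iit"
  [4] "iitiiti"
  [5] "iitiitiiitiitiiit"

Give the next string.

Replace each of the 17 characters of iitiitiiitiitiiit in place — iit iit i iit iit i iit iit iit i iit iit i iit iit iit i — and concatenate.

iitiitiiitiitiiitiitiitiiitiitiiitiitiiti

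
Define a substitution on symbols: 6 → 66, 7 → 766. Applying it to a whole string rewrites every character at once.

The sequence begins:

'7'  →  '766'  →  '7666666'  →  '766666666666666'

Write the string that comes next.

Applying the rule to each of the 15 symbols of 766666666666666 gives the pieces 766 66 66 66 66 66 66 66 66 66 66 66 66 66 66, which concatenate to the answer.

7666666666666666666666666666666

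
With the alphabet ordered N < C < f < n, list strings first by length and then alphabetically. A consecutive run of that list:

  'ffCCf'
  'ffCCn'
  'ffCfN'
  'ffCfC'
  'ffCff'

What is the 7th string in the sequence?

Stepping forward 2 times from ffCff: ffCff → ffCfn, then the target.

ffCnN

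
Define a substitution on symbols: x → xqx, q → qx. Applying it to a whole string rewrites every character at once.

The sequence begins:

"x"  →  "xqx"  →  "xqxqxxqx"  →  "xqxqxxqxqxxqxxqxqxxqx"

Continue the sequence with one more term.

xqxqxxqxqxxqxxqxqxxqxqxxqxxqxqxxqxxqxqxxqxqxxqxxqxqxxqx

Applying the rule to each of the 21 symbols of xqxqxxqxqxxqxxqxqxxqx gives the pieces xqx qx xqx qx xqx xqx qx xqx qx xqx xqx qx xqx xqx qx xqx qx xqx xqx qx xqx, which concatenate to the answer.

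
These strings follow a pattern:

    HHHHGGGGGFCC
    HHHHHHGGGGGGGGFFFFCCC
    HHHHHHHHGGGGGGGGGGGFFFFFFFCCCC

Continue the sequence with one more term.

Reading off run lengths: H runs 4, 6, 8; G runs 5, 8, 11; F runs 1, 4, 7; C runs 2, 3, 4 — each is linear in n (n = 1, 2, …).
For the next term, n = 4, so the run lengths are 10, 14, 10, 5.

HHHHHHHHHHGGGGGGGGGGGGGGFFFFFFFFFFCCCCC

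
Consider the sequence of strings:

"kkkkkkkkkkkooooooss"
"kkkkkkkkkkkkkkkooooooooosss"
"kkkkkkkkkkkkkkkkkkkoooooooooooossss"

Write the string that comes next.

kkkkkkkkkkkkkkkkkkkkkkkooooooooooooooosssss

Each string has the form k^{4n+3} o^{3n} s^{n}, where the shown terms are n = 2, 3, 4.
At n = 5 the blocks have lengths 23, 15, 5.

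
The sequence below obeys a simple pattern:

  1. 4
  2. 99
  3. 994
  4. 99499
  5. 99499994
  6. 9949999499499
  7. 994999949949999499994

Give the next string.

9949999499499994999949949999499499

This is a Fibonacci-style word recurrence s(k) = s(k−1)·s(k−2): e.g. 99·4 = 994.
So term 8 is 994999949949999499994·9949999499499.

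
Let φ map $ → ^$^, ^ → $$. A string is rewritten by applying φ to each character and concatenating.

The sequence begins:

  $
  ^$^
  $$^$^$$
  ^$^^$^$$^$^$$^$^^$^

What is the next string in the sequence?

Replace each of the 19 characters of ^$^^$^$$^$^$$^$^^$^ in place — $$ ^$^ $$ $$ ^$^ $$ ^$^ ^$^ $$ ^$^ $$ ^$^ ^$^ $$ ^$^ $$ $$ ^$^ $$ — and concatenate.

$$^$^$$$$^$^$$^$^^$^$$^$^$$^$^^$^$$^$^$$$$^$^$$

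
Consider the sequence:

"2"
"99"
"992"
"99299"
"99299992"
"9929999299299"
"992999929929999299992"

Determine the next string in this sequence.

9929999299299992999929929999299299

Each term (from the third on) is the previous term followed by the one before it: term 3 = 99·2 = 992.
Continuing: 992999929929999299992 · 9929999299299 gives term 8.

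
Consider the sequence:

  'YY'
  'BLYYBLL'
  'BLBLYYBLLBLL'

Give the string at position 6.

BLBLBLBLBLYYBLLBLLBLLBLLBLL

Every step adds BL to the front and BLL to the end of the previous string.
From BLBLYYBLLBLL, 3 further steps: BLBLYYBLLBLL → BLBLBLYYBLLBLLBLL → BLBLBLBLYYBLLBLLBLLBLL → (answer).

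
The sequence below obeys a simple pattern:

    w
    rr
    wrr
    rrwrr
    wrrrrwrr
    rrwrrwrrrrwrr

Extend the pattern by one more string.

wrrrrwrrrrwrrwrrrrwrr

Each term (from the third on) is the two preceding terms concatenated in order: term 3 = w·rr = wrr.
The next term joins wrrrrwrr and rrwrrwrrrrwrr.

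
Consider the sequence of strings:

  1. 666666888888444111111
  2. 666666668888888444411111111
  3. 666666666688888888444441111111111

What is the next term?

Term n consists of 2n 6's, followed by n+3 8's, followed by n 4's, followed by 2n 1's, where the shown terms are n = 3, 4, 5.
For the next term, n = 6, so the run lengths are 12, 9, 6, 12.

666666666666888888888444444111111111111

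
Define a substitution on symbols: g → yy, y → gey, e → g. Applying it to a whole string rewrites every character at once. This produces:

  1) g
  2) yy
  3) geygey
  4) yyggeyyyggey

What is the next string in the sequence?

geygeyyyyyggeygeygeyyyyyggey

Rewriting each symbol of yyggeyyyggey: y→gey, y→gey, g→yy, g→yy, e→g, y→gey, y→gey, y→gey, g→yy, g→yy, e→g, y→gey, which concatenates to gey gey yy yy g gey gey gey yy yy g gey.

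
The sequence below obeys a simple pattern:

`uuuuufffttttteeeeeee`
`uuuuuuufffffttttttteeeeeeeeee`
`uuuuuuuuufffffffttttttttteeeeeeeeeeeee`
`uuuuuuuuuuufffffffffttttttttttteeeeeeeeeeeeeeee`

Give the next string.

uuuuuuuuuuuuufffffffffffttttttttttttteeeeeeeeeeeeeeeeeee

Reading off run lengths: u runs 5, 7, 9, 11; f runs 3, 5, 7, 9; t runs 5, 7, 9, 11; e runs 7, 10, 13, 16 — each is linear in n, where the shown terms are n = 2, 3, 4, 5.
Setting n = 6 gives 13, 11, 13, 19 characters in each block.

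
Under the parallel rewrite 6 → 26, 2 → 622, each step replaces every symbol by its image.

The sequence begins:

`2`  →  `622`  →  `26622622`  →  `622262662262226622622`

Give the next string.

Rewriting the 21 symbols of 622262662262226622622 one by one yields 26 622 622 622 26 622 26 26 622 622 26 622 622 622 26 26 622 622 26 622 622; concatenated:

2662262262226622262662262226622622622262662262226622622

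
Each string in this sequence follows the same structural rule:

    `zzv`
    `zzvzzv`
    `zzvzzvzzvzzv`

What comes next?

s(k+1) = s(k)·s(k) — each term doubles the last.
One more doubling of zzvzzvzzvzzv gives the answer.

zzvzzvzzvzzvzzvzzvzzvzzv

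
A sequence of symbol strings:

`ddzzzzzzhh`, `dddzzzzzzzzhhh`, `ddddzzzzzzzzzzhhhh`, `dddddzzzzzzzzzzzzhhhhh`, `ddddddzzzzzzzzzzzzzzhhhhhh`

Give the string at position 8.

dddddddddzzzzzzzzzzzzzzzzzzzzhhhhhhhhh

Term n consists of n-1 d's, followed by 2n z's, followed by n-1 h's, where the shown terms are n = 3, 4, 5, 6, 7.
For term 8, n = 10, so the run lengths are 9, 20, 9.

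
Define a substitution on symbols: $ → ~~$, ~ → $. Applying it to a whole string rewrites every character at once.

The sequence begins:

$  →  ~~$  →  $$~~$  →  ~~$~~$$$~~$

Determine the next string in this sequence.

Rewriting each symbol of ~~$~~$$$~~$: ~→$, ~→$, $→~~$, ~→$, ~→$, $→~~$, $→~~$, $→~~$, ~→$, ~→$, $→~~$, which concatenates to $ $ ~~$ $ $ ~~$ ~~$ ~~$ $ $ ~~$.

$$~~$$$~~$~~$~~$$$~~$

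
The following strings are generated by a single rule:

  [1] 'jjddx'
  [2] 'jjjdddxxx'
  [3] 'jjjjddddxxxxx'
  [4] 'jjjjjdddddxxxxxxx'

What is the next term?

Each string has the form j^{n+1} d^{n+1} x^{2n-1} (n = 1, 2, …).
Setting n = 5 gives 6, 6, 9 characters in each block.

jjjjjjddddddxxxxxxxxx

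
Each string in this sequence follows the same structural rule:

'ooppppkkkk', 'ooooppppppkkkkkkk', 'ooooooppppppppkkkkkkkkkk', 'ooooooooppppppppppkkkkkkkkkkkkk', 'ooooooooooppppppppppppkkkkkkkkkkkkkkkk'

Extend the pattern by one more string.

The n-th term is 2n o's then 2n+2 p's then 3n+1 k's (n = 1, 2, …).
Setting n = 6 gives 12, 14, 19 characters in each block.

ooooooooooooppppppppppppppkkkkkkkkkkkkkkkkkkk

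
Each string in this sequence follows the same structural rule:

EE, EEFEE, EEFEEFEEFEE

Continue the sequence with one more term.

EEFEEFEEFEEFEEFEEFEEFEE

Every step duplicates the string with 'F' between the halves.
One more doubling of EEFEEFEEFEE gives the answer.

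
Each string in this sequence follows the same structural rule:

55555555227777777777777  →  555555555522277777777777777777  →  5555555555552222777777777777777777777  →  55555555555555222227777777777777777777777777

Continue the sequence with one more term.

555555555555555522222277777777777777777777777777777

Term n consists of 2n+2 5's, followed by n-1 2's, followed by 4n+1 7's, where the shown terms are n = 3, 4, 5, 6.
For the next term, n = 7, so the run lengths are 16, 6, 29.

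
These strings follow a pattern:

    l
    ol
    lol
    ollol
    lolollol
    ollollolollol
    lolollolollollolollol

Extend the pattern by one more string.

From term 3 onward, concatenate the second-to-last term with the last: l·ol = lol, ol·lol = ollol, …
Continuing: ollollolollol · lolollolollollolollol gives term 8.

ollollolollollolollolollollolollol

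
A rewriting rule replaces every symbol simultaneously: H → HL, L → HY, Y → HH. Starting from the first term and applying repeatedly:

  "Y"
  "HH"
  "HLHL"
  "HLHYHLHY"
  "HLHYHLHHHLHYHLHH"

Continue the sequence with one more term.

HLHYHLHHHLHYHLHLHLHYHLHHHLHYHLHL

Applying the rule to each of the 16 symbols of HLHYHLHHHLHYHLHH gives the pieces HL HY HL HH HL HY HL HL HL HY HL HH HL HY HL HL, which concatenate to the answer.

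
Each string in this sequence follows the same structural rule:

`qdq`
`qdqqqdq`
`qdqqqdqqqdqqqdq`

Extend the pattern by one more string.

s(k+1) = s(k)·q·s(k) — each term doubles the last with 'q' between the halves.
So the next term is two copies of qdqqqdqqqdqqqdq with 'q' between the halves.

qdqqqdqqqdqqqdqqqdqqqdqqqdqqqdq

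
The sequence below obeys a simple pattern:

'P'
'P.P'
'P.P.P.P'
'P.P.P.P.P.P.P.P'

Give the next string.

Each string is two copies of the previous one joined by '.'.
So the next term is two copies of P.P.P.P.P.P.P.P with '.' between the halves.

P.P.P.P.P.P.P.P.P.P.P.P.P.P.P.P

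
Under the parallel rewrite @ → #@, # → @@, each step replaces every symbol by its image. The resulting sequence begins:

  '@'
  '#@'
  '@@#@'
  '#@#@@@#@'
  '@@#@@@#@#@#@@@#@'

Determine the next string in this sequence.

#@#@@@#@#@#@@@#@@@#@@@#@#@#@@@#@

Replace each of the 16 characters of @@#@@@#@#@#@@@#@ in place — #@ #@ @@ #@ #@ #@ @@ #@ @@ #@ @@ #@ #@ #@ @@ #@ — and concatenate.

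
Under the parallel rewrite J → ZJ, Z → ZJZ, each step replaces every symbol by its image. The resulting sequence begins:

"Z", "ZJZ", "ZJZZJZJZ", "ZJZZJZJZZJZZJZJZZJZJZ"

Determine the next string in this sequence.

ZJZZJZJZZJZZJZJZZJZJZZJZZJZJZZJZZJZJZZJZJZZJZZJZJZZJZJZ

Applying the rule to each of the 21 symbols of ZJZZJZJZZJZZJZJZZJZJZ gives the pieces ZJZ ZJ ZJZ ZJZ ZJ ZJZ ZJ ZJZ ZJZ ZJ ZJZ ZJZ ZJ ZJZ ZJ ZJZ ZJZ ZJ ZJZ ZJ ZJZ, which concatenate to the answer.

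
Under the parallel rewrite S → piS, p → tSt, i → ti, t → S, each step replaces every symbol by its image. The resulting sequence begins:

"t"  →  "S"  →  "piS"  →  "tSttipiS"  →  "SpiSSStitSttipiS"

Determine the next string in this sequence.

piStSttipiSpiSpiSStiSpiSSStitSttipiS

φ(SpiSSStitSttipiS) expands symbol-by-symbol to piS tSt ti piS piS piS S ti S piS S S ti tSt ti piS; joining the 16 pieces gives the next term.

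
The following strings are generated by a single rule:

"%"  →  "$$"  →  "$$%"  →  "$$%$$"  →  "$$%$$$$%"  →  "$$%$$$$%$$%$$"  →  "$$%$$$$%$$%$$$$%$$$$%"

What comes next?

This is a Fibonacci-style word recurrence s(k) = s(k−1)·s(k−2): e.g. $$·% = $$%.
So term 8 is $$%$$$$%$$%$$$$%$$$$%·$$%$$$$%$$%$$.

$$%$$$$%$$%$$$$%$$$$%$$%$$$$%$$%$$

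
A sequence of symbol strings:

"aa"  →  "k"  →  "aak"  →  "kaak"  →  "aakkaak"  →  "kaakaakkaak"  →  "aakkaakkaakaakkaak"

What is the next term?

kaakaakkaakaakkaakkaakaakkaak

From term 3 onward, concatenate the second-to-last term with the last: aa·k = aak, k·aak = kaak, …
The next term joins kaakaakkaak and aakkaakkaakaakkaak.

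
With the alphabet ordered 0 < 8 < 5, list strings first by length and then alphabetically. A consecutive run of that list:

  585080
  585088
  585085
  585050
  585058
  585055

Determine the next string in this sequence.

Find the rightmost character of 585055 below 5, bump it to the next letter, and reset everything to its right to 0.

585800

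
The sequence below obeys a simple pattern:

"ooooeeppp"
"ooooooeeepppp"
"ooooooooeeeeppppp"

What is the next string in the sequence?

ooooooooooeeeeepppppp

The n-th term is 2n o's then n e's then n+1 p's, where the shown terms are n = 2, 3, 4.
For the next term, n = 5, so the run lengths are 10, 5, 6.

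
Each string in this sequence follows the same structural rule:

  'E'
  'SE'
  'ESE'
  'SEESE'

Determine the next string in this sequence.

From term 3 onward, concatenate the second-to-last term with the last: E·SE = ESE, SE·ESE = SEESE, …
The next term joins ESE and SEESE.

ESESEESE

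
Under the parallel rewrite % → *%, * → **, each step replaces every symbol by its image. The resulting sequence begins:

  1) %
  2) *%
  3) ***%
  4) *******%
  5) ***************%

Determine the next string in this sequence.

*******************************%

Applying the rule to each of the 16 symbols of ***************% gives the pieces ** ** ** ** ** ** ** ** ** ** ** ** ** ** ** *%, which concatenate to the answer.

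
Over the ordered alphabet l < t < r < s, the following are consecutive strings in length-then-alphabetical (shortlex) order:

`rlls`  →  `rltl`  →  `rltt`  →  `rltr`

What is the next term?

Find the rightmost character of rltr below s, bump it to the next letter, and reset everything to its right to l.

rlts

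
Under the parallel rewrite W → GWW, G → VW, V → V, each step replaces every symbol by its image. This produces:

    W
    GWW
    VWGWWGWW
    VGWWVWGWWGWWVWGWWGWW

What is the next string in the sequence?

Rewriting the 20 symbols of VGWWVWGWWGWWVWGWWGWW one by one yields V VW GWW GWW V GWW VW GWW GWW VW GWW GWW V GWW VW GWW GWW VW GWW GWW; concatenated:

VVWGWWGWWVGWWVWGWWGWWVWGWWGWWVGWWVWGWWGWWVWGWWGWW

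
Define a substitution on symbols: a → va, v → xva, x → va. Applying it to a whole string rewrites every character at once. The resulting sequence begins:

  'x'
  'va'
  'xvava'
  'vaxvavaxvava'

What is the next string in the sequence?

xvavavaxvavaxvavavaxvavaxvava

Expanding vaxvavaxvava: v→xva, a→va, x→va, v→xva, a→va, v→xva, a→va, x→va, v→xva, a→va, v→xva, a→va. Concatenated: xva va va xva va xva va va xva va xva va.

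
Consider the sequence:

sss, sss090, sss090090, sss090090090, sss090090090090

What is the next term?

Every step adds 090 to the end: s(k+1) = s(k)·090.
One more step from sss090090090090 gives the answer.

sss090090090090090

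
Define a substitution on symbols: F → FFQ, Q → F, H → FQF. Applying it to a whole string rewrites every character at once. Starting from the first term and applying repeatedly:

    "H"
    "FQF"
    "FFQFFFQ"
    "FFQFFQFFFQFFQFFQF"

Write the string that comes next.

Applying the rule to each of the 17 symbols of FFQFFQFFFQFFQFFQF gives the pieces FFQ FFQ F FFQ FFQ F FFQ FFQ FFQ F FFQ FFQ F FFQ FFQ F FFQ, which concatenate to the answer.

FFQFFQFFFQFFQFFFQFFQFFQFFFQFFQFFFQFFQFFFQ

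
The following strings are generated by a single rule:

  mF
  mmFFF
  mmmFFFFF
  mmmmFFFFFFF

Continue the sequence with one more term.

Term n consists of n m's, followed by 2n-1 F's (n = 1, 2, …).
For the next term, n = 5, so the run lengths are 5, 9.

mmmmmFFFFFFFFF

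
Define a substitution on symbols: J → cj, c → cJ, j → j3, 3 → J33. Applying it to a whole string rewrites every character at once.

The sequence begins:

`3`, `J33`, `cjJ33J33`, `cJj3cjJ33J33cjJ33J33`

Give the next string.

cJcjj3J33cJj3cjJ33J33cjJ33J33cJj3cjJ33J33cjJ33J33

Replace each of the 20 characters of cJj3cjJ33J33cjJ33J33 in place — cJ cj j3 J33 cJ j3 cj J33 J33 cj J33 J33 cJ j3 cj J33 J33 cj J33 J33 — and concatenate.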